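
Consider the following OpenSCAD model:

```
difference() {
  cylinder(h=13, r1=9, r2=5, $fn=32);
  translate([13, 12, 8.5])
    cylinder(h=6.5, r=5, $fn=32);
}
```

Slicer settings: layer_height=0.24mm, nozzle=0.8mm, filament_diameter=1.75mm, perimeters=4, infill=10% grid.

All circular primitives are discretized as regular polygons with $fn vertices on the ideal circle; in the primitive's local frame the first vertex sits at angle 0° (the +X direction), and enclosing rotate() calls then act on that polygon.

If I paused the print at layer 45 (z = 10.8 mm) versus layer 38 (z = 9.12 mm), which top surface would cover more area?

layer 38 (z = 9.12 mm)

Layer 45 (z = 10.8): the cone (r1=9→r2=5) has section circumradius 5.677 here — a regular 32-gon (area = (32/2)·5.677²·sin(360°/32) = 100.60 mm²); the r=5 cylinder at (13, 12) contributes a regular 32-gon of circumradius 5 (area = (32/2)·5.000²·sin(360°/32) = 78.04 mm²); Subtracting the remaining from the first: starting from the cone (100.60 mm²), the r=5 cylinder at (13, 12) misses the remaining region (no effect) — area = 100.60 mm². So its area = 100.60 mm². Layer 38 (z = 9.12): the cone (r1=9→r2=5) has section circumradius 6.194 here — a regular 32-gon (area = (32/2)·6.194²·sin(360°/32) = 119.75 mm²); the r=5 cylinder at (13, 12) contributes a regular 32-gon of circumradius 5 (area = (32/2)·5.000²·sin(360°/32) = 78.04 mm²); Taking the first minus the rest: starting from the cone (119.75 mm²), the r=5 cylinder at (13, 12) misses the remaining region (no effect) — area = 119.75 mm². So its area = 119.75 mm². Layer 38 is larger (119.75 vs 100.60 mm²).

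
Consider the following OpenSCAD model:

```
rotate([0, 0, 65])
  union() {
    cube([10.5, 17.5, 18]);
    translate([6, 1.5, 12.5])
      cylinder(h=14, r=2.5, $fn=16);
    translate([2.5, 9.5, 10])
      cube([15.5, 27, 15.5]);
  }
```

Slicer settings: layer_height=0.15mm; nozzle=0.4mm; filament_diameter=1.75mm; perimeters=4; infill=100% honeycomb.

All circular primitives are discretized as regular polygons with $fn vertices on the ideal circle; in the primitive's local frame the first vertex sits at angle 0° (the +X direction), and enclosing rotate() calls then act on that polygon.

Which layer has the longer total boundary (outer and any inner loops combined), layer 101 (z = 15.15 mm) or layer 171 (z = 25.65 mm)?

Layer 101 (z = 15.15): the cube is present — its section is the full 10.5×17.5 rectangle (perimeter 56.00 mm); the r=2.5 cylinder at (6, 1.5) contributes a regular 16-gon of circumradius 2.5 (perimeter = 2·16·2.500·sin(180°/16) = 15.61 mm); the cube at (2.5, 9.5) (footprint 15.5×27) is included at this height (perimeter 85.00 mm); Merging all regions: the regions partially overlap (shared area 80.48 mm²), so the edge portions inside another operand are dropped and the merged outline is re-measured after clipping — boundary = 109.65 mm; (whole slice rotated 65° about Z — lengths, areas and connectivity unchanged). So its perimeter = 109.65 mm. Layer 171 (z = 25.65): the cube is absent (z outside [0, 18]); the r=2.5 cylinder at (6, 1.5) contributes a regular 16-gon of circumradius 2.5 (perimeter = 2·16·2.500·sin(180°/16) = 15.61 mm); the cube at (2.5, 9.5) is absent (z outside [10, 25.5]); Merging all regions: only the r=2.5 cylinder at (6, 1.5) is present, so the union is just that shape — boundary = 15.61 mm; (rotated 65° about Z; rotation is an isometry so areas/perimeters/island counts are preserved). So its perimeter = 15.61 mm. Layer 101 is larger (109.65 vs 15.61 mm).

layer 101 (z = 15.15 mm)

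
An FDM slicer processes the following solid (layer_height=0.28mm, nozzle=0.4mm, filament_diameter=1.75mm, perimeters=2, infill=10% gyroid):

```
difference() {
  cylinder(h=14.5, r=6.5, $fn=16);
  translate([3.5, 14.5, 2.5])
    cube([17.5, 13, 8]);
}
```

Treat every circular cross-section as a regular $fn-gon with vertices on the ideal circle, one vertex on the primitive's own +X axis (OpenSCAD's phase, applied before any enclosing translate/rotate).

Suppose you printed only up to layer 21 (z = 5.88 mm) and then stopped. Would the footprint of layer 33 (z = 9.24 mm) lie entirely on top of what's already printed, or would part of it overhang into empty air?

Compare the two slices. At z = 5.88: the r=6.5 cylinder gives a regular 16-gon of circumradius 6.5 (constant along its height) (area = (16/2)·6.500²·sin(360°/16) = 129.35 mm²); the cube at (3.5, 14.5) is present — its section is the full 17.5×13 rectangle (area 227.50 mm²); Taking the first minus the rest: starting from the r=6.5 cylinder (129.35 mm²), the 17.5×13 cube at (3.5, 14.5) misses the remaining region (no effect) — area = 129.35 mm². At z = 9.24: the cylinder: section is a regular 16-gon, circumradius r=6.5 (area = (16/2)·6.500²·sin(360°/16) = 129.35 mm²); the cube at (3.5, 14.5) (footprint 17.5×13) is included at this height (area 227.50 mm²); Taking the first minus the rest: starting from the r=6.5 cylinder (129.35 mm²), the 17.5×13 cube at (3.5, 14.5) misses the remaining region (no effect) — area = 129.35 mm². Checking containment: the cross-section at z = 9.24 is a subset of the cross-section at z = 5.88.

entirely on top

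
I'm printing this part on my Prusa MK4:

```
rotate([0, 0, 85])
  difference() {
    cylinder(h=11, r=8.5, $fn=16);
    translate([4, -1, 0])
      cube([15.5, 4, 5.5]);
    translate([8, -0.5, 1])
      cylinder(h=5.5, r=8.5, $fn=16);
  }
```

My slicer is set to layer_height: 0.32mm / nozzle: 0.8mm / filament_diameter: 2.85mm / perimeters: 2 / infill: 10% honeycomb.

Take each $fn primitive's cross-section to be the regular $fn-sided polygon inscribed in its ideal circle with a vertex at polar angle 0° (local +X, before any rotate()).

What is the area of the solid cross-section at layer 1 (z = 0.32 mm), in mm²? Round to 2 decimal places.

204.19 mm²

At z = 0.32 mm: the r=8.5 cylinder contributes a regular 16-gon of circumradius 8.5 (area = (16/2)·8.500²·sin(360°/16) = 221.19 mm²); the cube at (4, -1) is present — its section is the full 15.5×4 rectangle (area 62.00 mm²); the cylinder at (8, -0.5) is absent (z outside [1, 6.5]); Subtracting the remaining from the first: starting from the r=8.5 cylinder (221.19 mm²), the 15.5×4 cube at (4, -1) partially overlaps it — only the 17.01 mm² overlap (of its 62.00 mm²) is removed, clipping the outline — area = 204.19 mm²; (whole slice rotated 85° about Z — lengths, areas and connectivity unchanged). Overall, the cross-section is a single solid region. Net area = 204.19 mm².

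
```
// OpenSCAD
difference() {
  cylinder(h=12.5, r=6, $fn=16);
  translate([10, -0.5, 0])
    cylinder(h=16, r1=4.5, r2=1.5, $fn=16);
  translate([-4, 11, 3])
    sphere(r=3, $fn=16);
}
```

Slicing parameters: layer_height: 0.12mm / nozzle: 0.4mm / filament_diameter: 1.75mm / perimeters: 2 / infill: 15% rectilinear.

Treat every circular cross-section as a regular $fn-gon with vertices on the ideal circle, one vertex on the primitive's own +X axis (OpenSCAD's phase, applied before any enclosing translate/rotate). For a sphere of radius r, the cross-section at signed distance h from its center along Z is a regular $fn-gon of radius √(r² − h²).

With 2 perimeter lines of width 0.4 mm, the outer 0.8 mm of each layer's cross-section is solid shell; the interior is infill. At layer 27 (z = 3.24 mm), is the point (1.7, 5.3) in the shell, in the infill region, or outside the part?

shell

At z = 3.24 mm: the cylinder: section is a regular 16-gon, circumradius r=6; the cone at (10, -0.5) contributes a regular 16-gon of circumradius 3.893 (interpolated between r1=4.5 and r2=1.5 at t=0.203); the r=3 sphere at (-4, 11) contributes a regular 16-gon of circumradius √(3²−0.24²) = 2.990; Taking the first minus the rest: starting from the r=6 cylinder, the cone at (10, -0.5) misses the remaining region (no effect); the r=3 sphere at (-4, 11) misses the remaining region (no effect) — 1 connected region. Overall, the cross-section is a single solid region. The nearest boundary edge runs (0.00, 6.00)→(2.30, 5.54); distance from the point to it = 0.35 mm. The point is inside the cross-section, 0.35 mm from the nearest boundary — within the 0.8 mm shell band (2 × 0.4).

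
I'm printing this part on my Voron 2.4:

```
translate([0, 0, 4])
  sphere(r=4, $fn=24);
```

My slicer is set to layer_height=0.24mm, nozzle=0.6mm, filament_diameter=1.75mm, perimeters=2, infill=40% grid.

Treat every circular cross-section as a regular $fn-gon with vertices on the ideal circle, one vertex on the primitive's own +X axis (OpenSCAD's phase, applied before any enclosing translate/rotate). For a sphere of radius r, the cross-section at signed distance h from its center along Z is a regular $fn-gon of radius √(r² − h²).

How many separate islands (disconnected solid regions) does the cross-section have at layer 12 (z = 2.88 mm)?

At z = 2.88 mm: the sphere: section is a regular 24-gon, circumradius = √(r²−h²) = √(4²−1.12²) = 3.840. Overall, the cross-section is a single solid region. Island count = 1.

1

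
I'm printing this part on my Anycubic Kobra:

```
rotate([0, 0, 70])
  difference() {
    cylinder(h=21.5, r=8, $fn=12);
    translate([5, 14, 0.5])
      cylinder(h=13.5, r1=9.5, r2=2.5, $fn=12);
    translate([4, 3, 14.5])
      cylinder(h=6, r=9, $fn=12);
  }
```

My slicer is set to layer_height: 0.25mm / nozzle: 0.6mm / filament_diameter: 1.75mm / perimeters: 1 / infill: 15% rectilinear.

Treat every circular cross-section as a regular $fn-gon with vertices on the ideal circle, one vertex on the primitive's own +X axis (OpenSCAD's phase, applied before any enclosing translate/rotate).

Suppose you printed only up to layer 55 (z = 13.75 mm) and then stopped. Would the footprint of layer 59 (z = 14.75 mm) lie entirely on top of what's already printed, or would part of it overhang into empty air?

Compare the two slices. At z = 13.75: the cylinder: section is a regular 12-gon, circumradius r=8 (area = (12/2)·8.000²·sin(360°/12) = 192.00 mm²); the cone at (5, 14): at t=0.981 of its height the radius interpolates to r₁+(r₂−r₁)t = 2.630, giving a regular 12-gon of that circumradius (area = (12/2)·2.630²·sin(360°/12) = 20.74 mm²); the cylinder at (4, 3) is absent (z outside [14.5, 20.5]); Taking the first minus the rest: starting from the r=8 cylinder (192.00 mm²), the cone at (5, 14) misses the remaining region (no effect) — area = 192.00 mm²; (rotated 70° about Z; rotation is an isometry so areas/perimeters/island counts are preserved). At z = 14.75: the cylinder: section is a regular 12-gon, circumradius r=8 (area = (12/2)·8.000²·sin(360°/12) = 192.00 mm²); the cone at (5, 14) does not reach this height (z outside [0.5, 14]); the r=9 cylinder at (4, 3) gives a regular 12-gon of circumradius 9 (constant along its height) (area = (12/2)·9.000²·sin(360°/12) = 243.00 mm²); Subtracting the remaining from the first: starting from the r=8 cylinder (192.00 mm²), the r=9 cylinder at (4, 3) partially overlaps it — only the 134.02 mm² overlap (of its 243.00 mm²) is removed, clipping the outline — area = 57.98 mm²; (whole slice rotated 70° about Z — lengths, areas and connectivity unchanged). Checking containment: the cross-section at z = 14.75 is a subset of the cross-section at z = 13.75.

entirely on top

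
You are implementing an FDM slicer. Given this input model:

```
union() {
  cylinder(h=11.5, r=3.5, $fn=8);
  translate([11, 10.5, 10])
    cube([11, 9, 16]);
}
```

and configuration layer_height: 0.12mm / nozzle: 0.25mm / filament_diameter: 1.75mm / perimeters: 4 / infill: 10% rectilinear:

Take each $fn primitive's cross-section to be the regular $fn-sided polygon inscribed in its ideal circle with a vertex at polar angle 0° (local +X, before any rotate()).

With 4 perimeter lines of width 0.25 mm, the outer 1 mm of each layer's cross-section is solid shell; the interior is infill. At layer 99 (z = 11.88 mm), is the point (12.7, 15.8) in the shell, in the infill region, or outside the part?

infill

At z = 11.88 mm: the cylinder does not reach this height (z outside [0, 11.5]); the cube at (11, 10.5) is present — its section is the full 11×9 rectangle; Merging all regions: only the 11×9 cube at (11, 10.5) is present, so the union is just that shape — 1 connected region. Overall, the cross-section is a single solid region. The nearest boundary edge runs (11.00, 19.50)→(11.00, 10.50); distance from the point to it = 1.70 mm. The point is inside the cross-section and 1.70 mm from the nearest boundary — more than the 1 mm shell width (4 × 0.25), so it's in the infill interior.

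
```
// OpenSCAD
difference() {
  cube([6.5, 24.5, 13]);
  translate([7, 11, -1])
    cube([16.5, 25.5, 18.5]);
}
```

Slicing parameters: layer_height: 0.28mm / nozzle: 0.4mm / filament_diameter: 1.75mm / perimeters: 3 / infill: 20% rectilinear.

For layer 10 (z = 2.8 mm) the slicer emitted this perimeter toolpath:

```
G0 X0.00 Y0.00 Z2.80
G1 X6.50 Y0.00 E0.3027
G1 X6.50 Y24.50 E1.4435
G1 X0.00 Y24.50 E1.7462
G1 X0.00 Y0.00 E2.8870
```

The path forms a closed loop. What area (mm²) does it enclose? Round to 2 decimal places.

Apply the shoelace formula to the sequence of (X, Y) vertices; enclosed area = 159.25 mm².

159.25 mm²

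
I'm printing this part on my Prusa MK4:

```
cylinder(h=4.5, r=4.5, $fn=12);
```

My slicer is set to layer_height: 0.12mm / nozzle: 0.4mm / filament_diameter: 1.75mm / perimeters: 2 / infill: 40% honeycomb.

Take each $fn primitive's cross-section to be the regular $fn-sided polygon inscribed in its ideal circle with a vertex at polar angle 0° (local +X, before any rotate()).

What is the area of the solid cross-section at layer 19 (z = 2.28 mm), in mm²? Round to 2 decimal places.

At z = 2.28 mm: the r=4.5 cylinder contributes a regular 12-gon of circumradius 4.5 (area = (12/2)·4.500²·sin(360°/12) = 60.75 mm²). Overall, the cross-section is a single solid region. Net area = 60.75 mm².

60.75 mm²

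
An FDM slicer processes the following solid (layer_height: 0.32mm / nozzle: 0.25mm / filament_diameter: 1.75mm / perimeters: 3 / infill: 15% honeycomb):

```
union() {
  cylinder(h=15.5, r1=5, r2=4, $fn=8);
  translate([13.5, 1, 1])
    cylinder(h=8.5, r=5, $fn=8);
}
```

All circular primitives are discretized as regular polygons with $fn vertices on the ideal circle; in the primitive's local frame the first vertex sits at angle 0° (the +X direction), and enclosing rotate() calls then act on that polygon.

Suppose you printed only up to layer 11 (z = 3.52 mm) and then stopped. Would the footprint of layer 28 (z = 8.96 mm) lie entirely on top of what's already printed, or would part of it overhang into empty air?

Compare the two slices. At z = 3.52: the cone: at t=0.227 of its height the radius interpolates to r₁+(r₂−r₁)t = 4.773, giving a regular 8-gon of that circumradius (area = (8/2)·4.773²·sin(360°/8) = 64.43 mm²); the r=5 cylinder at (13.5, 1) contributes a regular 8-gon of circumradius 5 (area = (8/2)·5.000²·sin(360°/8) = 70.71 mm²); Taking the union: the 2 present regions are separate (no shared area or edge), so areas and boundary lengths simply add and each stays a separate island — area = 135.14 mm². At z = 8.96: the cone contributes a regular 8-gon of circumradius 4.422 (interpolated between r1=5 and r2=4 at t=0.578) (area = (8/2)·4.422²·sin(360°/8) = 55.31 mm²); the r=5 cylinder at (13.5, 1) contributes a regular 8-gon of circumradius 5 (area = (8/2)·5.000²·sin(360°/8) = 70.71 mm²); Combining (union): the 2 present regions are separate (no shared area or edge), so areas and boundary lengths simply add and each stays a separate island — area = 126.02 mm². Checking containment: the cross-section at z = 8.96 is a subset of the cross-section at z = 3.52.

entirely on top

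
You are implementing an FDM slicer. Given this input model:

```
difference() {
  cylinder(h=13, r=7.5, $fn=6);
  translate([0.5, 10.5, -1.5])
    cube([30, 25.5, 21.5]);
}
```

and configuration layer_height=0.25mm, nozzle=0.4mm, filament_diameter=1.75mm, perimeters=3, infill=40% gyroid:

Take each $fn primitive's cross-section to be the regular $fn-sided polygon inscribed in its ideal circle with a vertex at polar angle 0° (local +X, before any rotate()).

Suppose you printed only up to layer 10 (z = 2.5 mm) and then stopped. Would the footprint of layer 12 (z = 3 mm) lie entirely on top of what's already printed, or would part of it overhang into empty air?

entirely on top

Compare the two slices. At z = 2.5: the cylinder: section is a regular 6-gon, circumradius r=7.5 (area = (6/2)·7.500²·sin(360°/6) = 146.14 mm²); the cube at (0.5, 10.5) (footprint 30×25.5) is included at this height (area 765.00 mm²); After the difference (first − rest): starting from the r=7.5 cylinder (146.14 mm²), the 30×25.5 cube at (0.5, 10.5) misses the remaining region (no effect) — area = 146.14 mm². At z = 3: the cylinder: section is a regular 6-gon, circumradius r=7.5 (area = (6/2)·7.500²·sin(360°/6) = 146.14 mm²); the 30×25.5 cube at (0.5, 10.5) contributes its full rectangle (area 765.00 mm²); Taking the first minus the rest: starting from the r=7.5 cylinder (146.14 mm²), the 30×25.5 cube at (0.5, 10.5) misses the remaining region (no effect) — area = 146.14 mm². Checking containment: the cross-section at z = 3 is a subset of the cross-section at z = 2.5.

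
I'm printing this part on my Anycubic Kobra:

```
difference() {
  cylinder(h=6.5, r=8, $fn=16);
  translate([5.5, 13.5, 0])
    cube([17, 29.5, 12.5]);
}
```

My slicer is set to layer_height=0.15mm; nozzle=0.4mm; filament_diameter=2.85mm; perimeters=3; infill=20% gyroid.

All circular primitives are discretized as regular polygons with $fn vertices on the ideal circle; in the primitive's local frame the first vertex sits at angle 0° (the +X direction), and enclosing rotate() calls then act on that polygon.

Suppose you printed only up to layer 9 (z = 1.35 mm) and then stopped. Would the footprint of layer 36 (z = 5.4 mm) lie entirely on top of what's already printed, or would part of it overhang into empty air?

entirely on top

Compare the two slices. At z = 1.35: the cylinder: section is a regular 16-gon, circumradius r=8 (area = (16/2)·8.000²·sin(360°/16) = 195.93 mm²); the cube at (5.5, 13.5) (footprint 17×29.5) is included at this height (area 501.50 mm²); Taking the first minus the rest: starting from the r=8 cylinder (195.93 mm²), the 17×29.5 cube at (5.5, 13.5) misses the remaining region (no effect) — area = 195.93 mm². At z = 5.4: the r=8 cylinder contributes a regular 16-gon of circumradius 8 (area = (16/2)·8.000²·sin(360°/16) = 195.93 mm²); the cube at (5.5, 13.5) is present — its section is the full 17×29.5 rectangle (area 501.50 mm²); Taking the first minus the rest: starting from the r=8 cylinder (195.93 mm²), the 17×29.5 cube at (5.5, 13.5) misses the remaining region (no effect) — area = 195.93 mm². Checking containment: the cross-section at z = 5.4 is a subset of the cross-section at z = 1.35.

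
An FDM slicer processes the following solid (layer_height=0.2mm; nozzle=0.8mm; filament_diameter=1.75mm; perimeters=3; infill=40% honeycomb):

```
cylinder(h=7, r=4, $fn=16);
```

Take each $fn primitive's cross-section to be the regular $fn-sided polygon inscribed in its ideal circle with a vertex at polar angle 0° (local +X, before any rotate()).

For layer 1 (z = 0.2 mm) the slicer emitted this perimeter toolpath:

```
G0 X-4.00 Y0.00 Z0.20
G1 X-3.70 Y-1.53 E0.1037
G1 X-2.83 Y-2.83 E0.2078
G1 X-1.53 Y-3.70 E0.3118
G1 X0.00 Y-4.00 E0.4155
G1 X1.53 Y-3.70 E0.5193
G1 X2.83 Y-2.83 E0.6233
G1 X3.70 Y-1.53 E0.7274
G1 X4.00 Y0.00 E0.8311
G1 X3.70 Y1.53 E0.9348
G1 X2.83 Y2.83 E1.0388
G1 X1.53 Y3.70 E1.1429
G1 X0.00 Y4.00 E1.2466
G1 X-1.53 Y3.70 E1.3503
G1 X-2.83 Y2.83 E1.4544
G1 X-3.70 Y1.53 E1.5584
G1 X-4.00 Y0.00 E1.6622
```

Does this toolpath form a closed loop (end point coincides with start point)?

Start point (G0): (-4.00, 0.00). End point (last G1): the path returns to the start — closed.

yes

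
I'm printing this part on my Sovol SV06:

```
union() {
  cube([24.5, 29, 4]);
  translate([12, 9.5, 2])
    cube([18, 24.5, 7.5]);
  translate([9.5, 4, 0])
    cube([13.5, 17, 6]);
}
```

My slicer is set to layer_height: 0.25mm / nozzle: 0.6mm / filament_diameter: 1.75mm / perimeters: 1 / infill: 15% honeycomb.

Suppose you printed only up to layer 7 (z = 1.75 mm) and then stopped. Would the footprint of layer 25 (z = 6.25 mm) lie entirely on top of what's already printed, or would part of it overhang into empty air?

part overhangs

Compare the two slices. At z = 1.75: the cube (footprint 24.5×29) is included at this height (area 710.50 mm²); the cube at (12, 9.5) does not reach this height (z outside [2, 9.5]); the cube at (9.5, 4) (footprint 13.5×17) is included at this height (area 229.50 mm²); Combining (union): the 13.5×17 cube at (9.5, 4) lies entirely inside the 24.5×29 cube, so the union is just the 24.5×29 cube — area = 710.50 mm². At z = 6.25: the cube is absent (z outside [0, 4]); the 18×24.5 cube at (12, 9.5) contributes its full rectangle (area 441.00 mm²); the cube at (9.5, 4) does not reach this height (z outside [0, 6]); Combining (union): only the 18×24.5 cube at (12, 9.5) is present, so the union is just that shape — area = 441.00 mm². Checking containment: at z = 6.25 the cross-section extends beyond the z = 1.75 cross-section by about 197.25 mm².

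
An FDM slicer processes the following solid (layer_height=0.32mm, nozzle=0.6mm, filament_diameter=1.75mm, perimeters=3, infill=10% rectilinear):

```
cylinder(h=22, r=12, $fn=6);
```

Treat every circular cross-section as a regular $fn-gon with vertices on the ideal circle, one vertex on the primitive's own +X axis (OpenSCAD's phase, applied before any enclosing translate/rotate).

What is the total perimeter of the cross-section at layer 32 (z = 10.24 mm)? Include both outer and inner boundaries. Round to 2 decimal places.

At z = 10.24 mm: the r=12 cylinder gives a regular 6-gon of circumradius 12 (constant along its height) (perimeter = 2·6·12.000·sin(180°/6) = 72.00 mm). Overall, the cross-section is a single solid region. Total boundary length (outer) = 72.00 mm.

72.00 mm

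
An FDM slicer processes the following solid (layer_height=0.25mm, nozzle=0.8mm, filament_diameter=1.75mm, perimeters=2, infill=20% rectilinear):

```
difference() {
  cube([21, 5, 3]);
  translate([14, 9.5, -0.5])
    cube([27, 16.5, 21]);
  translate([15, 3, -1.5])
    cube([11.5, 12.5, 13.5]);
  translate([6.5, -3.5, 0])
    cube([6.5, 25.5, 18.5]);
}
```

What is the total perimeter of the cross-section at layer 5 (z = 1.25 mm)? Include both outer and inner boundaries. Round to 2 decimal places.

At z = 1.25 mm: the cube (footprint 21×5) is included at this height (perimeter 52.00 mm); the cube at (14, 9.5) (footprint 27×16.5) is included at this height (perimeter 87.00 mm); the cube at (15, 3) is present — its section is the full 11.5×12.5 rectangle (perimeter 48.00 mm); the cube at (6.5, -3.5) is present — its section is the full 6.5×25.5 rectangle (perimeter 64.00 mm); After the difference (first − rest): starting from the 21×5 cube, the 27×16.5 cube at (14, 9.5) misses the remaining region (no effect); the 11.5×12.5 cube at (15, 3) partially overlaps it — only the 12.00 mm² overlap (of its 143.75 mm²) is removed, clipping the outline; the 6.5×25.5 cube at (6.5, -3.5) partially overlaps it — only the 32.50 mm² overlap (of its 165.75 mm²) is removed, clipping the outline — boundary = 49.00 mm. Overall, the cross-section has 2 separate islands. Total boundary length (outer) = 49.00 mm.

49.00 mm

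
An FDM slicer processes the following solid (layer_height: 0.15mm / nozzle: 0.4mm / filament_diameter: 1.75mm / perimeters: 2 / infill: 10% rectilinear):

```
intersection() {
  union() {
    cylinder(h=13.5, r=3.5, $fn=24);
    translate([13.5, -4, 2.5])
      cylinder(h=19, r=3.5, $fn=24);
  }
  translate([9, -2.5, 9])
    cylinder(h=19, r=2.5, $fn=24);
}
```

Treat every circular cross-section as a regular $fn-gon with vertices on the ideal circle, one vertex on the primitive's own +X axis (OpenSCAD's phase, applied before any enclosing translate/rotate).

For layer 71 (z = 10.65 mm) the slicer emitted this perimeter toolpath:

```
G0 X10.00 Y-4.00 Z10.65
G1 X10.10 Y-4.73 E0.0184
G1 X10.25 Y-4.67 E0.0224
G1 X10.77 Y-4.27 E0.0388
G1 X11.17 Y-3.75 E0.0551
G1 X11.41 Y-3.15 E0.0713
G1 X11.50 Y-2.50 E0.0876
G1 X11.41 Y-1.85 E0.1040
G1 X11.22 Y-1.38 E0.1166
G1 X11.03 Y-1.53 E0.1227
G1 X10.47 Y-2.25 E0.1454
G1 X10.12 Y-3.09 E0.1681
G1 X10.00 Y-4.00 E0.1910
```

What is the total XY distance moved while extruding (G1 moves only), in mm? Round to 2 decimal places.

Sum the Euclidean lengths of each G1 segment: total = 7.66 mm.

7.66 mm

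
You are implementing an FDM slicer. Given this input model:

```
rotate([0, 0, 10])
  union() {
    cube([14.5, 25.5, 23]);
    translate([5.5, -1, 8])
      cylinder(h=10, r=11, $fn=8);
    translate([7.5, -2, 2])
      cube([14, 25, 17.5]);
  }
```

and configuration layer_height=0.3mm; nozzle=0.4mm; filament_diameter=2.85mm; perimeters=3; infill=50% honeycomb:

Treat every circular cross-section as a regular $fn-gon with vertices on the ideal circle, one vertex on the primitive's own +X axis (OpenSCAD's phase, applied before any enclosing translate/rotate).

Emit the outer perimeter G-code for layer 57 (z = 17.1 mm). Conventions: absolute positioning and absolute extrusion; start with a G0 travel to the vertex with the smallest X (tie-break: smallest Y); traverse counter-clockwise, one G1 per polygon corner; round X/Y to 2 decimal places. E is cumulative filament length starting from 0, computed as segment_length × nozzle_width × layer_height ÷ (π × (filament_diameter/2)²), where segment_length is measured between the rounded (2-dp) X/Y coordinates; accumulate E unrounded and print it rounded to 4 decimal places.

At z = 17.1 mm: the cube is present — its section is the full 14.5×25.5 rectangle; the r=11 cylinder at (5.5, -1) contributes a regular 8-gon of circumradius 11; the 14×25 cube at (7.5, -2) contributes its full rectangle; Taking the union: the regions partially overlap (shared area 302.09 mm²), so overlapping operands fuse into one piece — 1 connected region; (rotated 10° about Z; rotation is an isometry so areas/perimeters/island counts are preserved). The outline is a single polygon with 12 vertices. Extrusion per mm of travel: 0.4 × 0.3 / (π × 1.425²) = 0.018811. Accumulating E over each segment gives final E = 2.1756.

G0 X-5.24 Y-1.94 Z17.10
G1 X-0.72 Y-9.04 E0.1583
G1 X7.50 Y-10.86 E0.3167
G1 X14.60 Y-6.34 E0.4750
G1 X16.19 Y0.82 E0.6130
G1 X21.52 Y1.76 E0.7148
G1 X17.18 Y26.38 E1.1850
G1 X10.29 Y25.17 E1.3166
G1 X9.85 Y27.63 E1.3636
G1 X-4.43 Y25.11 E1.6364
G1 X-1.34 Y7.60 E1.9709
G1 X-3.42 Y6.28 E2.0172
G1 X-5.24 Y-1.94 E2.1756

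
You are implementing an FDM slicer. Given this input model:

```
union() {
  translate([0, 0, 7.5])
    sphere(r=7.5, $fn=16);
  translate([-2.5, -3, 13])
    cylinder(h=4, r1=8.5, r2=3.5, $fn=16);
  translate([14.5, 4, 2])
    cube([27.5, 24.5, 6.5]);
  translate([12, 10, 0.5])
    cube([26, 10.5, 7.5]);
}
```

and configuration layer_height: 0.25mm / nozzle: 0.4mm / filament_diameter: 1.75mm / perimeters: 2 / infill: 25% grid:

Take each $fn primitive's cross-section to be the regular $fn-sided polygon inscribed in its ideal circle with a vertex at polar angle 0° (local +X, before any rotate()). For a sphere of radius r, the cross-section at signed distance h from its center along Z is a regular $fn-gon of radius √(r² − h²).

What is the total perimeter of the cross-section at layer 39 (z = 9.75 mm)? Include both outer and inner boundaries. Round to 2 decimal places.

At z = 9.75 mm: the r=7.5 sphere slices to a regular 16-gon of circumradius 7.155 (√(r²−h²) with h=2.25 from center) (perimeter = 2·16·7.155·sin(180°/16) = 44.67 mm); the cone at (-2.5, -3) is not intersected at this z (z outside [13, 17]); the cube at (14.5, 4) is not intersected at this z (z outside [2, 8.5]); the cube at (12, 10) is not intersected at this z (z outside [0.5, 8]); Combining (union): only the r=7.5 sphere is present, so the union is just that shape — boundary = 44.67 mm. Overall, the cross-section is a single solid region. Total boundary length (outer) = 44.67 mm.

44.67 mm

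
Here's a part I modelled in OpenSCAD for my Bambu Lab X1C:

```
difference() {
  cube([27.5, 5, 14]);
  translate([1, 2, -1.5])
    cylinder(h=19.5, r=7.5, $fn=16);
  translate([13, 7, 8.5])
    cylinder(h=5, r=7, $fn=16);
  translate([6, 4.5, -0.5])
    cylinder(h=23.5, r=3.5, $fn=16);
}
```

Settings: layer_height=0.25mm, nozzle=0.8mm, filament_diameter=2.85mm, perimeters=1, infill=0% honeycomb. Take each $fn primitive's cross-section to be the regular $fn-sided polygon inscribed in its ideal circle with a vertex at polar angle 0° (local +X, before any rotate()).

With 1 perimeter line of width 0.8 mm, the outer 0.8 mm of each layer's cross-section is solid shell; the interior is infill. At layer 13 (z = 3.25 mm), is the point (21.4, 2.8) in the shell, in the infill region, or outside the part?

infill

At z = 3.25 mm: the 27.5×5 cube contributes its full rectangle; the r=7.5 cylinder at (1, 2) contributes a regular 16-gon of circumradius 7.5; the cylinder at (13, 7) is absent (z outside [8.5, 13.5]); the cylinder at (6, 4.5): section is a regular 16-gon, circumradius r=3.5; Taking the first minus the rest: starting from the 27.5×5 cube, the r=7.5 cylinder at (1, 2) partially overlaps it — only the 41.20 mm² overlap (of its 172.21 mm²) is removed, clipping the outline; the r=3.5 cylinder at (6, 4.5) partially overlaps it — only the 2.94 mm² overlap (of its 37.50 mm²) is removed, clipping the outline — 1 connected region. Overall, the cross-section is a single solid region. The nearest boundary edge runs (9.40, 5.00)→(27.50, 5.00); distance from the point to it = 2.20 mm. The point is inside the cross-section and 2.20 mm from the nearest boundary — more than the 0.8 mm shell width (1 × 0.8), so it's in the infill interior.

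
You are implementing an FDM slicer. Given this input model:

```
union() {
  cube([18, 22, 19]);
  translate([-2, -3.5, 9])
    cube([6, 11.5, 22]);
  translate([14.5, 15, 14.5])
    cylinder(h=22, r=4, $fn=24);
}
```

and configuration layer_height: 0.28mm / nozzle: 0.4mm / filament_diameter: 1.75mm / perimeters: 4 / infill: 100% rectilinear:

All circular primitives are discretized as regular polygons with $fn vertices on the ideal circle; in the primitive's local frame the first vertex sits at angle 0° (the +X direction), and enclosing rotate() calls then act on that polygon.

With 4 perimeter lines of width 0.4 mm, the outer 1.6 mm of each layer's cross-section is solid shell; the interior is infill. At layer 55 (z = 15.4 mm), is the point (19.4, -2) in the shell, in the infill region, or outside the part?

outside

At z = 15.4 mm: the 18×22 cube contributes its full rectangle; the cube at (-2, -3.5) (footprint 6×11.5) is included at this height; the r=4 cylinder at (14.5, 15) contributes a regular 24-gon of circumradius 4; Merging all regions: the regions partially overlap (shared area 80.48 mm²), so overlapping operands fuse into one piece — 1 connected region. Overall, the cross-section is a single solid region. The nearest boundary edge runs (18.00, 13.09)→(18.00, 0.00); distance from the point to it = 2.44 mm. The point is not inside any of the regions above, so it lies outside the cross-section (2.44 mm from the nearest boundary).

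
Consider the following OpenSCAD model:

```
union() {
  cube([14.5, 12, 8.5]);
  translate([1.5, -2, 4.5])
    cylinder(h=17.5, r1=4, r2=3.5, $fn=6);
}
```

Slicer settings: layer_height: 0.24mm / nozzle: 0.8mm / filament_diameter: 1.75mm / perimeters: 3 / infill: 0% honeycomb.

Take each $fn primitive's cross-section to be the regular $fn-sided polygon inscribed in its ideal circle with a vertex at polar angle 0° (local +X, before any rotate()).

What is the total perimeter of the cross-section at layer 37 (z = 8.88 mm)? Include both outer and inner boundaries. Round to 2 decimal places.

At z = 8.88 mm: the cube does not reach this height (z outside [0, 8.5]); the cone at (1.5, -2): at t=0.250 of its height the radius interpolates to r₁+(r₂−r₁)t = 3.875, giving a regular 6-gon of that circumradius (perimeter = 2·6·3.875·sin(180°/6) = 23.25 mm); Combining (union): only the cone at (1.5, -2) is present, so the union is just that shape — boundary = 23.25 mm. Overall, the cross-section is a single solid region. Total boundary length (outer) = 23.25 mm.

23.25 mm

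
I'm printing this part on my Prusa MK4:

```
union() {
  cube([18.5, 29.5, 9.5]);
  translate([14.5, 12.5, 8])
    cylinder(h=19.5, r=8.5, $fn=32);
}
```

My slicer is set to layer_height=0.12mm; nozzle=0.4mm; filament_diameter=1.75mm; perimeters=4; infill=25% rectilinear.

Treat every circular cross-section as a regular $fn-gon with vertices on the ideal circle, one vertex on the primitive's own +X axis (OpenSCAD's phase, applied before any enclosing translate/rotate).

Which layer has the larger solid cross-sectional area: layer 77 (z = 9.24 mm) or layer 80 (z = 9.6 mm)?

layer 77 (z = 9.24 mm)

Layer 77 (z = 9.24): the cube is present — its section is the full 18.5×29.5 rectangle (area 545.75 mm²); the r=8.5 cylinder at (14.5, 12.5) gives a regular 32-gon of circumradius 8.5 (constant along its height) (area = (32/2)·8.500²·sin(360°/32) = 225.52 mm²); Taking the union: the regions partially overlap — summed areas 771.27 mm² minus the doubly-counted overlap 177.93 mm² gives 593.34 mm² — area = 593.34 mm². So its area = 593.34 mm². Layer 80 (z = 9.6): the cube is absent (z outside [0, 9.5]); the r=8.5 cylinder at (14.5, 12.5) contributes a regular 32-gon of circumradius 8.5 (area = (32/2)·8.500²·sin(360°/32) = 225.52 mm²); Taking the union: only the r=8.5 cylinder at (14.5, 12.5) is present, so the union is just that shape — area = 225.52 mm². So its area = 225.52 mm². Layer 77 is larger (593.34 vs 225.52 mm²).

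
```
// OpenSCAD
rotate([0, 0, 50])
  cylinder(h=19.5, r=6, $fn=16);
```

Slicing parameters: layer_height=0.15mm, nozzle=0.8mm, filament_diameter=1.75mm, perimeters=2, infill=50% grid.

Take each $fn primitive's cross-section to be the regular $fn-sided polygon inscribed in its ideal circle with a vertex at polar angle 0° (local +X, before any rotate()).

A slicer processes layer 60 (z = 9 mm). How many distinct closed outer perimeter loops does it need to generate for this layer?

At z = 9 mm: the cylinder: section is a regular 16-gon, circumradius r=6; (rotated 50° about Z; rotation is an isometry so areas/perimeters/island counts are preserved). The result has 1 disconnected region.

1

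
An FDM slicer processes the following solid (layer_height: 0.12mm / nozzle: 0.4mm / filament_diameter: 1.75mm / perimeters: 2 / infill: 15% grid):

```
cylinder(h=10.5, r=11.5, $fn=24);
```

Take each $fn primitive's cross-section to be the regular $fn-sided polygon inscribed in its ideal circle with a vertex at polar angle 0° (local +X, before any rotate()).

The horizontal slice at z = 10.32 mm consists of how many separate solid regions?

At z = 10.32 mm: the r=11.5 cylinder contributes a regular 24-gon of circumradius 11.5. The result has 1 disconnected region.

1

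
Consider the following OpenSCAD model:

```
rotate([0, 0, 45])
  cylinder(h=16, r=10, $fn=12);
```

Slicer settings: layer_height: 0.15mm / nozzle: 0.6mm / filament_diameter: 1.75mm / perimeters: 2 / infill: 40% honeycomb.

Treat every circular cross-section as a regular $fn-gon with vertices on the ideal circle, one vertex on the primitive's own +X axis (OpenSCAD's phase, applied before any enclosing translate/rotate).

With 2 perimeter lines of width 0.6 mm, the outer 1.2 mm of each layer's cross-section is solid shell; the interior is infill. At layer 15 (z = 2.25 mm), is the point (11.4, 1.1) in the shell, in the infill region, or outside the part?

At z = 2.25 mm: the r=10 cylinder contributes a regular 12-gon of circumradius 10; (whole slice rotated 45° about Z — lengths, areas and connectivity unchanged). Overall, the cross-section is a single solid region. Undo the 45° rotation: the query point maps to (8.839, -7.283) in the un-rotated model frame. The nearest boundary edge runs (5.00, -8.66)→(8.66, -5.00); distance from the point to it = 1.74 mm. The point is not inside any of the regions above, so it lies outside the cross-section (1.74 mm from the nearest boundary).

outside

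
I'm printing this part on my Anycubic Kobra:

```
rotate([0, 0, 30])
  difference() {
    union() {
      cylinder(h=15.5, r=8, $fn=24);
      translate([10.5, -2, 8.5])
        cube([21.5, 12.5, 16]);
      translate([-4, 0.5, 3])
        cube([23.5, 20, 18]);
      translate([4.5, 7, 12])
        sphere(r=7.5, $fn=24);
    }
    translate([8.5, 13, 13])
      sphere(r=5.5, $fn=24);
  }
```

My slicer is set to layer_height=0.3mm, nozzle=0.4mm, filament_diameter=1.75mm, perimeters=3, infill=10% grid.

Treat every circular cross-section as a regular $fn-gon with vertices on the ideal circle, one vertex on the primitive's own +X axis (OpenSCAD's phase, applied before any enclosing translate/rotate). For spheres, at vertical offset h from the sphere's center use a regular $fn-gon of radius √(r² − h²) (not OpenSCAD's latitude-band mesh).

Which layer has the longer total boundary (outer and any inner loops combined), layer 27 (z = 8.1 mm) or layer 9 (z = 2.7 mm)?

layer 27 (z = 8.1 mm)

Layer 27 (z = 8.1): the cylinder: section is a regular 24-gon, circumradius r=8 (perimeter = 2·24·8.000·sin(180°/24) = 50.12 mm); the cube at (10.5, -2) does not reach this height (z outside [8.5, 24.5]); the cube at (-4, 0.5) is present — its section is the full 23.5×20 rectangle (perimeter 87.00 mm); the sphere at (4.5, 7): section is a regular 24-gon, circumradius = √(r²−h²) = √(7.5²−3.9²) = 6.406 (perimeter = 2·24·6.406·sin(180°/24) = 40.14 mm); Combining (union): the regions partially overlap (shared area 201.59 mm²), so the edge portions inside another operand are dropped and the merged outline is re-measured after clipping — boundary = 102.56 mm; the r=5.5 sphere at (8.5, 13) contributes a regular 24-gon of circumradius √(5.5²−4.9²) = 2.498 (perimeter = 2·24·2.498·sin(180°/24) = 15.65 mm); Subtracting the remaining from the first: starting from the result so far, the r=5.5 sphere at (8.5, 13) lies wholly inside it (removes its full 19.38 mm² and its 15.65 mm outline becomes a hole wall) — boundary (outer + 1 inner loop) = 118.21 mm; (rotated 30° about Z; rotation is an isometry so areas/perimeters/island counts are preserved). So its perimeter = 118.21 mm. Layer 9 (z = 2.7): the r=8 cylinder contributes a regular 24-gon of circumradius 8 (perimeter = 2·24·8.000·sin(180°/24) = 50.12 mm); the cube at (10.5, -2) is absent (z outside [8.5, 24.5]); the cube at (-4, 0.5) is not intersected at this z (z outside [3, 21]); the sphere at (4.5, 7) does not reach this height (|z−center|=9.300 > r=7.5); Merging all regions: only the r=8 cylinder is present, so the union is just that shape — boundary = 50.12 mm; the sphere at (8.5, 13) does not reach this height (|z−center|=10.300 > r=5.5); After the difference (first − rest): none of the subtracted shapes is present at this height, so that combined region is unchanged — boundary = 50.12 mm; (whole slice rotated 30° about Z — lengths, areas and connectivity unchanged). So its perimeter = 50.12 mm. Layer 27 is larger (118.21 vs 50.12 mm).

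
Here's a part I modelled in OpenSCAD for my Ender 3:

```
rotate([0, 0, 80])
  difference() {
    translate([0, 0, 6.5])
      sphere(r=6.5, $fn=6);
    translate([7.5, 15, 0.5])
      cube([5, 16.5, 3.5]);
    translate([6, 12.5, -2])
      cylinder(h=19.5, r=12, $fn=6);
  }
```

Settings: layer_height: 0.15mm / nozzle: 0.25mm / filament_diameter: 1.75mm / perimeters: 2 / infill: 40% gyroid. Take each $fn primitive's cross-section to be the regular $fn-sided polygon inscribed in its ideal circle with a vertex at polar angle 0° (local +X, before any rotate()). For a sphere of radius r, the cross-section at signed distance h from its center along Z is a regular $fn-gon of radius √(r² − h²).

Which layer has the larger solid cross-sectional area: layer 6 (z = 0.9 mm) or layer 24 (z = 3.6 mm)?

layer 24 (z = 3.6 mm)

Layer 6 (z = 0.9): the sphere: section is a regular 6-gon, circumradius = √(r²−h²) = √(6.5²−5.6²) = 3.300 (area = (6/2)·3.300²·sin(360°/6) = 28.29 mm²); the 5×16.5 cube at (7.5, 15) contributes its full rectangle (area 82.50 mm²); the r=12 cylinder at (6, 12.5) contributes a regular 6-gon of circumradius 12 (area = (6/2)·12.000²·sin(360°/6) = 374.12 mm²); Subtracting the remaining from the first: starting from the r=6.5 sphere (28.29 mm²), the 5×16.5 cube at (7.5, 15) misses the remaining region (no effect); the r=12 cylinder at (6, 12.5) partially overlaps it — only the 1.56 mm² overlap (of its 374.12 mm²) is removed, clipping the outline — area = 26.73 mm²; (rotated 80° about Z; rotation is an isometry so areas/perimeters/island counts are preserved). So its area = 26.73 mm². Layer 24 (z = 3.6): the r=6.5 sphere contributes a regular 6-gon of circumradius √(6.5²−2.9²) = 5.817 (area = (6/2)·5.817²·sin(360°/6) = 87.92 mm²); the cube at (7.5, 15) is present — its section is the full 5×16.5 rectangle (area 82.50 mm²); the r=12 cylinder at (6, 12.5) gives a regular 6-gon of circumradius 12 (constant along its height) (area = (6/2)·12.000²·sin(360°/6) = 374.12 mm²); Taking the first minus the rest: starting from the r=6.5 sphere (87.92 mm²), the 5×16.5 cube at (7.5, 15) misses the remaining region (no effect); the r=12 cylinder at (6, 12.5) partially overlaps it — only the 13.48 mm² overlap (of its 374.12 mm²) is removed, clipping the outline — area = 74.44 mm²; (whole slice rotated 80° about Z — lengths, areas and connectivity unchanged). So its area = 74.44 mm². Layer 24 is larger (74.44 vs 26.73 mm²).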